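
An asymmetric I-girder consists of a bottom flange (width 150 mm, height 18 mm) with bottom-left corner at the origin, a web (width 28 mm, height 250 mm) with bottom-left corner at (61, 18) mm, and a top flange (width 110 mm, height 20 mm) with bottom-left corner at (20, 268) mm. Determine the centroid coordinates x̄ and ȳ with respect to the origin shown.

x̄ = 75.00 mm, ȳ = 137.55 mm

bottom flange: A = 150 × 18 = 2700.00, centroid at (75.00, 9.00).
web: A = 28 × 250 = 7000.00, centroid at (75.00, 143.00).
top flange: A = 110 × 20 = 2200.00, centroid at (75.00, 278.00).
ΣA = 11900.00 mm²
ΣAx̄ = (2700.00)(75.00) + (7000.00)(75.00) + (2200.00)(75.00) = 892500.00 mm³
ΣAȳ = (2700.00)(9.00) + (7000.00)(143.00) + (2200.00)(278.00) = 1636900.00 mm³
x̄ = 892500.00 / 11900.00 = 75.00 mm
ȳ = 1636900.00 / 11900.00 = 137.55 mm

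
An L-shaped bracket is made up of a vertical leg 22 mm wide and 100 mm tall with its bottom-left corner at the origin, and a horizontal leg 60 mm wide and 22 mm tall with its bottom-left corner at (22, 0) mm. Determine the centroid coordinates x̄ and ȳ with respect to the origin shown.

vertical leg: A = 22 × 100 = 2200.00, centroid at (11.00, 50.00).
horizontal leg: A = 60 × 22 = 1320.00, centroid at (52.00, 11.00).
ΣA = 3520.00 mm², ΣAx̄ = 92840.00 mm³, ΣAȳ = 124520.00 mm³.
x̄ = 92840.00/3520.00 = 26.38 mm; ȳ = 124520.00/3520.00 = 35.38 mm.

x̄ = 26.38 mm, ȳ = 35.38 mm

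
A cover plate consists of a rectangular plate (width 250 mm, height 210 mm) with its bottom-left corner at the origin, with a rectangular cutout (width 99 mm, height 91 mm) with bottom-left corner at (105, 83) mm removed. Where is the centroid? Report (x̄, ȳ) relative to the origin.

plate: A = 250 × 210 = 52500.00, centroid at (125.00, 105.00).
hole: A = −(99 × 91) = -9009.00, centroid at (154.50, 128.50).
ΣA = 43491.00 mm², ΣAx̄ = 5170609.50 mm³, ΣAȳ = 4354843.50 mm³.
x̄ = 5170609.50/43491.00 = 118.89 mm; ȳ = 4354843.50/43491.00 = 100.13 mm.

x̄ = 118.89 mm, ȳ = 100.13 mm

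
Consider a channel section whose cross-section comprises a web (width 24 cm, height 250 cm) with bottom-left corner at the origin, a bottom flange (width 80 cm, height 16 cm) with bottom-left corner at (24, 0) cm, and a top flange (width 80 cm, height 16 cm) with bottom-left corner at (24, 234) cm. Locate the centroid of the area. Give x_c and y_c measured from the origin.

Part | A | x̄ᵢ | ȳᵢ | A·x̄ᵢ | A·ȳᵢ
web | 6000.00 | 12.00 | 125.00 | 72000.00 | 750000.00
bottom flange | 1280.00 | 64.00 | 8.00 | 81920.00 | 10240.00
top flange | 1280.00 | 64.00 | 242.00 | 81920.00 | 309760.00
Σ | 8560.00 |  |  | 235840.00 | 1070000.00
x_c = 235840.00 / 8560.00 = 27.55 cm
y_c = 1070000.00 / 8560.00 = 125.00 cm

x_c = 27.55 cm, y_c = 125.00 cm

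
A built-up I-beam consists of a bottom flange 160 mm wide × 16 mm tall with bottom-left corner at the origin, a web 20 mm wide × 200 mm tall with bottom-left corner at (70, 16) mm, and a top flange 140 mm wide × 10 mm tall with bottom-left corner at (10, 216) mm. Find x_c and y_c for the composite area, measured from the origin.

x_c = 80.00 mm, y_c = 99.73 mm

Part | A | x̄ᵢ | ȳᵢ | A·x̄ᵢ | A·ȳᵢ
bottom flange | 2560.00 | 80.00 | 8.00 | 204800.00 | 20480.00
web | 4000.00 | 80.00 | 116.00 | 320000.00 | 464000.00
top flange | 1400.00 | 80.00 | 221.00 | 112000.00 | 309400.00
Σ | 7960.00 |  |  | 636800.00 | 793880.00
x_c = 636800.00 / 7960.00 = 80.00 mm
y_c = 793880.00 / 7960.00 = 99.73 mm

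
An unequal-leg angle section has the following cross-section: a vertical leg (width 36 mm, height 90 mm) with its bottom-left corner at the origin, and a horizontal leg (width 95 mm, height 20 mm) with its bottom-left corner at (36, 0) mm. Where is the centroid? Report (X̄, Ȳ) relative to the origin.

X̄ = 42.21 mm, Ȳ = 32.06 mm

Part | A | x̄ᵢ | ȳᵢ | A·x̄ᵢ | A·ȳᵢ
vertical leg | 3240.00 | 18.00 | 45.00 | 58320.00 | 145800.00
horizontal leg | 1900.00 | 83.50 | 10.00 | 158650.00 | 19000.00
Σ | 5140.00 |  |  | 216970.00 | 164800.00
X̄ = 216970.00 / 5140.00 = 42.21 mm
Ȳ = 164800.00 / 5140.00 = 32.06 mm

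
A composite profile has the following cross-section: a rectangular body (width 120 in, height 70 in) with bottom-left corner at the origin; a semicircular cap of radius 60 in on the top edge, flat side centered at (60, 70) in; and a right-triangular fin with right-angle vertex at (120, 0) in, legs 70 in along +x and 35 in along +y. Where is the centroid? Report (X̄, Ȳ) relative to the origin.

Part | A | x̄ᵢ | ȳᵢ | A·x̄ᵢ | A·ȳᵢ
rectangular body | 8400.00 | 60.00 | 35.00 | 504000.00 | 294000.00
semicircular top | 5654.87 | 60.00 | 95.46 | 339292.01 | 539840.67
triangular fin | 1225.00 | 143.33 | 11.67 | 175583.33 | 14291.67
Σ | 15279.87 |  |  | 1018875.34 | 848132.34
X̄ = 1018875.34 / 15279.87 = 66.68 in
Ȳ = 848132.34 / 15279.87 = 55.51 in

X̄ = 66.68 in, Ȳ = 55.51 in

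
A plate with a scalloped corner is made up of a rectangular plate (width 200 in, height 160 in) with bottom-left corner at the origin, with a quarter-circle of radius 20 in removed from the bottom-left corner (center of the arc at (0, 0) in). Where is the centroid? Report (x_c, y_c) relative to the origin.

x_c = 100.91 in, y_c = 80.71 in

Part | A | x̄ᵢ | ȳᵢ | A·x̄ᵢ | A·ȳᵢ
plate | 32000.00 | 100.00 | 80.00 | 3200000.00 | 2560000.00
removed quarter-circle | -314.16 | 8.49 | 8.49 | -2666.67 | -2666.67
Σ | 31685.84 |  |  | 3197333.33 | 2557333.33
x_c = 3197333.33 / 31685.84 = 100.91 in
y_c = 2557333.33 / 31685.84 = 80.71 in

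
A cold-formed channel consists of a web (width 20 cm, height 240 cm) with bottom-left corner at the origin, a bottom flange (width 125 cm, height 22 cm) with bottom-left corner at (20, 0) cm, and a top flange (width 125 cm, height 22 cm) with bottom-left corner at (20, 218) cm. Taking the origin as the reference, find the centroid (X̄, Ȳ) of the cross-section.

X̄ = 48.71 cm, Ȳ = 120.00 cm

web: A = 20 × 240 = 4800.00, centroid at (10.00, 120.00).
bottom flange: A = 125 × 22 = 2750.00, centroid at (82.50, 11.00).
top flange: A = 125 × 22 = 2750.00, centroid at (82.50, 229.00).
ΣA = 10300.00 cm²
ΣAX̄ = (4800.00)(10.00) + (2750.00)(82.50) + (2750.00)(82.50) = 501750.00 cm³
ΣAȲ = (4800.00)(120.00) + (2750.00)(11.00) + (2750.00)(229.00) = 1236000.00 cm³
X̄ = 501750.00 / 10300.00 = 48.71 cm
Ȳ = 1236000.00 / 10300.00 = 120.00 cm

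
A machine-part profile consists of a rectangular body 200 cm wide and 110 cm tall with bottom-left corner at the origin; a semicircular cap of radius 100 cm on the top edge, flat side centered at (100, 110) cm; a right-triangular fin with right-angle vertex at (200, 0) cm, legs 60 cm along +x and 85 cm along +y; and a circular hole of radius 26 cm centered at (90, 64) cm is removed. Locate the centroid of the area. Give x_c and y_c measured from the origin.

rectangular body: A = 200 × 110 = 22000.00, centroid at (100.00, 55.00).
semicircular top: A = ½π·100² = 15707.96, centroid at (100.00, 152.44).
triangular fin: A = ½·60·85 = 2550.00, centroid at (220.00, 28.33).
hole: A = −π·26² = -2123.72, centroid at (90.00, 64.00).
ΣA = 38134.25 cm²
ΣAx_c = (22000.00)(100.00) + (15707.96)(100.00) + (2550.00)(220.00) + (-2123.72)(90.00) = 4140661.83 cm³
ΣAy_c = (22000.00)(55.00) + (15707.96)(152.44) + (2550.00)(28.33) + (-2123.72)(64.00) = 3540874.76 cm³
x_c = 4140661.83 / 38134.25 = 108.58 cm
y_c = 3540874.76 / 38134.25 = 92.85 cm

x_c = 108.58 cm, y_c = 92.85 cm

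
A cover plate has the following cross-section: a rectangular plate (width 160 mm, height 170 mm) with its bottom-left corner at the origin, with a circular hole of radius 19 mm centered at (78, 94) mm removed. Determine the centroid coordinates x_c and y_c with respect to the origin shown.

plate: A = 160 × 170 = 27200.00, centroid at (80.00, 85.00).
hole: A = −π·19² = -1134.11, centroid at (78.00, 94.00).
ΣA = 26065.89 mm², ΣAx_c = 2087539.03 mm³, ΣAy_c = 2205393.19 mm³.
x_c = 2087539.03/26065.89 = 80.09 mm; y_c = 2205393.19/26065.89 = 84.61 mm.

x_c = 80.09 mm, y_c = 84.61 mm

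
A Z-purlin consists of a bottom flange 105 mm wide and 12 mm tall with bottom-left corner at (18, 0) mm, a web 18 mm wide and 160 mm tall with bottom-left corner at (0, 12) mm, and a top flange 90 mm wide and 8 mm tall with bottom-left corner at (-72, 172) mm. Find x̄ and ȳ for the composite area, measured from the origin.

Part | A | x̄ᵢ | ȳᵢ | A·x̄ᵢ | A·ȳᵢ
bottom flange | 1260.00 | 70.50 | 6.00 | 88830.00 | 7560.00
web | 2880.00 | 9.00 | 92.00 | 25920.00 | 264960.00
top flange | 720.00 | -27.00 | 176.00 | -19440.00 | 126720.00
Σ | 4860.00 |  |  | 95310.00 | 399240.00
x̄ = 95310.00 / 4860.00 = 19.61 mm
ȳ = 399240.00 / 4860.00 = 82.15 mm

x̄ = 19.61 mm, ȳ = 82.15 mm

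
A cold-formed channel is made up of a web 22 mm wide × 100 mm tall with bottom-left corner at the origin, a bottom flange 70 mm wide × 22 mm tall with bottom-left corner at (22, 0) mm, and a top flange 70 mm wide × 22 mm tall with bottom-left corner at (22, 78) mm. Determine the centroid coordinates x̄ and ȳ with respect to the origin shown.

web: A = 22 × 100 = 2200.00, centroid at (11.00, 50.00).
bottom flange: A = 70 × 22 = 1540.00, centroid at (57.00, 11.00).
top flange: A = 70 × 22 = 1540.00, centroid at (57.00, 89.00).
ΣA = 5280.00 mm²
ΣAx̄ = (2200.00)(11.00) + (1540.00)(57.00) + (1540.00)(57.00) = 199760.00 mm³
ΣAȳ = (2200.00)(50.00) + (1540.00)(11.00) + (1540.00)(89.00) = 264000.00 mm³
x̄ = 199760.00 / 5280.00 = 37.83 mm
ȳ = 264000.00 / 5280.00 = 50.00 mm

x̄ = 37.83 mm, ȳ = 50.00 mm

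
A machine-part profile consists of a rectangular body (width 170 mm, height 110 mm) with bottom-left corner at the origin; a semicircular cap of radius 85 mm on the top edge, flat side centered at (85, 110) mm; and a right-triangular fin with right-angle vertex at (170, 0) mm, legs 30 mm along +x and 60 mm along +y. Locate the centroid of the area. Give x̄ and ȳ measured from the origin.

x̄ = 87.76 mm, ȳ = 87.38 mm

Part | A | x̄ᵢ | ȳᵢ | A·x̄ᵢ | A·ȳᵢ
rectangular body | 18700.00 | 85.00 | 55.00 | 1589500.00 | 1028500.00
semicircular top | 11349.00 | 85.00 | 146.08 | 964665.29 | 1657807.05
triangular fin | 900.00 | 180.00 | 20.00 | 162000.00 | 18000.00
Σ | 30949.00 |  |  | 2716165.29 | 2704307.05
x̄ = 2716165.29 / 30949.00 = 87.76 mm
ȳ = 2704307.05 / 30949.00 = 87.38 mm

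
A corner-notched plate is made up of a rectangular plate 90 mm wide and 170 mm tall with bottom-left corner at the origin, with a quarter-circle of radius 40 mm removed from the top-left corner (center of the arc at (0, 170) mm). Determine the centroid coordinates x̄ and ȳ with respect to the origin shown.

plate: A = 90 × 170 = 15300.00, centroid at (45.00, 85.00).
removed quarter-circle: A = −¼π·40² = -1256.64, centroid at (16.98, 153.02).
ΣA = 14043.36 mm²
ΣAx̄ = (15300.00)(45.00) + (-1256.64)(16.98) = 667166.67 mm³
ΣAȳ = (15300.00)(85.00) + (-1256.64)(153.02) = 1108205.03 mm³
x̄ = 667166.67 / 14043.36 = 47.51 mm
ȳ = 1108205.03 / 14043.36 = 78.91 mm

x̄ = 47.51 mm, ȳ = 78.91 mm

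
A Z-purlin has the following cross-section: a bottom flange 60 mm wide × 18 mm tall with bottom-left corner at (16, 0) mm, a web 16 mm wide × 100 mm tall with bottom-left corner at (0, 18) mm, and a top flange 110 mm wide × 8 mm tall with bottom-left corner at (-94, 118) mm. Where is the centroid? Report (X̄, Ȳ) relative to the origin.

bottom flange: A = 60 × 18 = 1080.00, centroid at (46.00, 9.00).
web: A = 16 × 100 = 1600.00, centroid at (8.00, 68.00).
top flange: A = 110 × 8 = 880.00, centroid at (-39.00, 122.00).
ΣA = 3560.00 mm²
ΣAX̄ = (1080.00)(46.00) + (1600.00)(8.00) + (880.00)(-39.00) = 28160.00 mm³
ΣAȲ = (1080.00)(9.00) + (1600.00)(68.00) + (880.00)(122.00) = 225880.00 mm³
X̄ = 28160.00 / 3560.00 = 7.91 mm
Ȳ = 225880.00 / 3560.00 = 63.45 mm

X̄ = 7.91 mm, Ȳ = 63.45 mm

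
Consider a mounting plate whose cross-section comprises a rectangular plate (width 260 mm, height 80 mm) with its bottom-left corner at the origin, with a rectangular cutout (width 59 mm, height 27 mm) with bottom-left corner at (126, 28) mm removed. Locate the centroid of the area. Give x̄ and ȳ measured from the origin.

x̄ = 127.89 mm, ȳ = 39.88 mm

Part | A | x̄ᵢ | ȳᵢ | A·x̄ᵢ | A·ȳᵢ
plate | 20800.00 | 130.00 | 40.00 | 2704000.00 | 832000.00
hole | -1593.00 | 155.50 | 41.50 | -247711.50 | -66109.50
Σ | 19207.00 |  |  | 2456288.50 | 765890.50
x̄ = 2456288.50 / 19207.00 = 127.89 mm
ȳ = 765890.50 / 19207.00 = 39.88 mm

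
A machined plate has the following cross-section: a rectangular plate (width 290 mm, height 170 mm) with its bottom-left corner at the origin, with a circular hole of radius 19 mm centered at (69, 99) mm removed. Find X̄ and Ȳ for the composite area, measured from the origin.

plate: A = 290 × 170 = 49300.00, centroid at (145.00, 85.00).
hole: A = −π·19² = -1134.11, centroid at (69.00, 99.00).
ΣA = 48165.89 mm²
ΣAX̄ = (49300.00)(145.00) + (-1134.11)(69.00) = 7070246.07 mm³
ΣAȲ = (49300.00)(85.00) + (-1134.11)(99.00) = 4078222.62 mm³
X̄ = 7070246.07 / 48165.89 = 146.79 mm
Ȳ = 4078222.62 / 48165.89 = 84.67 mm

X̄ = 146.79 mm, Ȳ = 84.67 mm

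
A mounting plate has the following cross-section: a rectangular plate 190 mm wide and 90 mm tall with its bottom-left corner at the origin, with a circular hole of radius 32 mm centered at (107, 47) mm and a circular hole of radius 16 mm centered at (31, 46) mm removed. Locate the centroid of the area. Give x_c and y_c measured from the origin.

x_c = 95.98 mm, y_c = 44.45 mm

plate: A = 190 × 90 = 17100.00, centroid at (95.00, 45.00).
hole 1: A = −π·32² = -3216.99, centroid at (107.00, 47.00).
hole 2: A = −π·16² = -804.25, centroid at (31.00, 46.00).
ΣA = 13078.76 mm², ΣAx_c = 1255350.30 mm³, ΣAy_c = 581306.03 mm³.
x_c = 1255350.30/13078.76 = 95.98 mm; y_c = 581306.03/13078.76 = 44.45 mm.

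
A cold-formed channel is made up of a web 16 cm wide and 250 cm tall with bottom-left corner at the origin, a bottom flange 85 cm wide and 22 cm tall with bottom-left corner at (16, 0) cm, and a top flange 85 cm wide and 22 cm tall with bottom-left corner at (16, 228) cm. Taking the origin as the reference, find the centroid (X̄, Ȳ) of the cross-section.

X̄ = 32.40 cm, Ȳ = 125.00 cm

web: A = 16 × 250 = 4000.00, centroid at (8.00, 125.00).
bottom flange: A = 85 × 22 = 1870.00, centroid at (58.50, 11.00).
top flange: A = 85 × 22 = 1870.00, centroid at (58.50, 239.00).
ΣA = 7740.00 cm², ΣAX̄ = 250790.00 cm³, ΣAȲ = 967500.00 cm³.
X̄ = 250790.00/7740.00 = 32.40 cm; Ȳ = 967500.00/7740.00 = 125.00 cm.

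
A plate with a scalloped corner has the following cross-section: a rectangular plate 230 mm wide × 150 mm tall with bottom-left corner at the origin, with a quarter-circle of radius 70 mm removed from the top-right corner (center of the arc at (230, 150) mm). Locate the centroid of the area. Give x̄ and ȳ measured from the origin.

plate: A = 230 × 150 = 34500.00, centroid at (115.00, 75.00).
removed quarter-circle: A = −¼π·70² = -3848.45, centroid at (200.29, 120.29).
ΣA = 30651.55 mm²
ΣAx̄ = (34500.00)(115.00) + (-3848.45)(200.29) = 3196689.60 mm³
ΣAȳ = (34500.00)(75.00) + (-3848.45)(120.29) = 2124565.68 mm³
x̄ = 3196689.60 / 30651.55 = 104.29 mm
ȳ = 2124565.68 / 30651.55 = 69.31 mm

x̄ = 104.29 mm, ȳ = 69.31 mm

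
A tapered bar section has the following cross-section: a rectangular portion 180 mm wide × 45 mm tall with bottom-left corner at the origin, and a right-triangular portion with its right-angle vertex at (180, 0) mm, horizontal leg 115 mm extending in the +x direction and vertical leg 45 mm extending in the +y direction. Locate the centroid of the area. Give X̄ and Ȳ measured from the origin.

X̄ = 121.07 mm, Ȳ = 20.68 mm

rectangular portion: A = 180 × 45 = 8100.00, centroid at (90.00, 22.50).
triangular portion: A = ½·115·45 = 2587.50, centroid at (218.33, 15.00).
ΣA = 10687.50 mm²
ΣAX̄ = (8100.00)(90.00) + (2587.50)(218.33) = 1293937.50 mm³
ΣAȲ = (8100.00)(22.50) + (2587.50)(15.00) = 221062.50 mm³
X̄ = 1293937.50 / 10687.50 = 121.07 mm
Ȳ = 221062.50 / 10687.50 = 20.68 mm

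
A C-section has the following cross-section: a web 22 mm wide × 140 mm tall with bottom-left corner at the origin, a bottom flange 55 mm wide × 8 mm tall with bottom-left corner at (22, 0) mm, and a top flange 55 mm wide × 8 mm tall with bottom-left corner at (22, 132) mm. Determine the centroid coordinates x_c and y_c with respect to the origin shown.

web: A = 22 × 140 = 3080.00, centroid at (11.00, 70.00).
bottom flange: A = 55 × 8 = 440.00, centroid at (49.50, 4.00).
top flange: A = 55 × 8 = 440.00, centroid at (49.50, 136.00).
ΣA = 3960.00 mm², ΣAx_c = 77440.00 mm³, ΣAy_c = 277200.00 mm³.
x_c = 77440.00/3960.00 = 19.56 mm; y_c = 277200.00/3960.00 = 70.00 mm.

x_c = 19.56 mm, y_c = 70.00 mm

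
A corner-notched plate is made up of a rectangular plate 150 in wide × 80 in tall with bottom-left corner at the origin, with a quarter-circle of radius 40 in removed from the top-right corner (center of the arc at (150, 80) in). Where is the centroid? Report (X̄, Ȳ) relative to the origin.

X̄ = 68.21 in, Ȳ = 37.31 in

plate: A = 150 × 80 = 12000.00, centroid at (75.00, 40.00).
removed quarter-circle: A = −¼π·40² = -1256.64, centroid at (133.02, 63.02).
ΣA = 10743.36 in², ΣAX̄ = 732837.77 in³, ΣAȲ = 400802.37 in³.
X̄ = 732837.77/10743.36 = 68.21 in; Ȳ = 400802.37/10743.36 = 37.31 in.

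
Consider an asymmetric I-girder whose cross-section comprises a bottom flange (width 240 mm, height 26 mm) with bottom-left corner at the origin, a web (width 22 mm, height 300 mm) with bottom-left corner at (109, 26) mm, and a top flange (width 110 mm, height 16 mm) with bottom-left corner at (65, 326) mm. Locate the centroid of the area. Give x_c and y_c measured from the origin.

x_c = 120.00 mm, y_c = 125.38 mm

bottom flange: A = 240 × 26 = 6240.00, centroid at (120.00, 13.00).
web: A = 22 × 300 = 6600.00, centroid at (120.00, 176.00).
top flange: A = 110 × 16 = 1760.00, centroid at (120.00, 334.00).
ΣA = 14600.00 mm²
ΣAx_c = (6240.00)(120.00) + (6600.00)(120.00) + (1760.00)(120.00) = 1752000.00 mm³
ΣAy_c = (6240.00)(13.00) + (6600.00)(176.00) + (1760.00)(334.00) = 1830560.00 mm³
x_c = 1752000.00 / 14600.00 = 120.00 mm
y_c = 1830560.00 / 14600.00 = 125.38 mm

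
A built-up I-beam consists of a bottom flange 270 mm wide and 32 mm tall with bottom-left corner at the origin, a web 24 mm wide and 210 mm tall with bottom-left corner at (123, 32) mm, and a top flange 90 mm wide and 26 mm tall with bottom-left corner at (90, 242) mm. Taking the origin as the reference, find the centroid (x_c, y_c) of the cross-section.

x_c = 135.00 mm, y_c = 88.98 mm

bottom flange: A = 270 × 32 = 8640.00, centroid at (135.00, 16.00).
web: A = 24 × 210 = 5040.00, centroid at (135.00, 137.00).
top flange: A = 90 × 26 = 2340.00, centroid at (135.00, 255.00).
ΣA = 16020.00 mm²
ΣAx_c = (8640.00)(135.00) + (5040.00)(135.00) + (2340.00)(135.00) = 2162700.00 mm³
ΣAy_c = (8640.00)(16.00) + (5040.00)(137.00) + (2340.00)(255.00) = 1425420.00 mm³
x_c = 2162700.00 / 16020.00 = 135.00 mm
y_c = 1425420.00 / 16020.00 = 88.98 mm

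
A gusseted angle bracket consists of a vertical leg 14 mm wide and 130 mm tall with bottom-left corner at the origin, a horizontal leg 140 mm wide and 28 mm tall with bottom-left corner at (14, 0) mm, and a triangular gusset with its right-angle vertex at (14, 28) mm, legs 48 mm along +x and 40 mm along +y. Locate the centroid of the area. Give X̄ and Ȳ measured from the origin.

Part | A | x̄ᵢ | ȳᵢ | A·x̄ᵢ | A·ȳᵢ
vertical leg | 1820.00 | 7.00 | 65.00 | 12740.00 | 118300.00
horizontal leg | 3920.00 | 84.00 | 14.00 | 329280.00 | 54880.00
gusset | 960.00 | 30.00 | 41.33 | 28800.00 | 39680.00
Σ | 6700.00 |  |  | 370820.00 | 212860.00
X̄ = 370820.00 / 6700.00 = 55.35 mm
Ȳ = 212860.00 / 6700.00 = 31.77 mm

X̄ = 55.35 mm, Ȳ = 31.77 mm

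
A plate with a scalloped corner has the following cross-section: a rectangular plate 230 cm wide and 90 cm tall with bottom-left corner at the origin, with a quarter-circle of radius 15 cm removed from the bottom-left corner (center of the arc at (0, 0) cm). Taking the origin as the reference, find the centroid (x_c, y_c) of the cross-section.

plate: A = 230 × 90 = 20700.00, centroid at (115.00, 45.00).
removed quarter-circle: A = −¼π·15² = -176.71, centroid at (6.37, 6.37).
ΣA = 20523.29 cm², ΣAx_c = 2379375.00 cm³, ΣAy_c = 930375.00 cm³.
x_c = 2379375.00/20523.29 = 115.94 cm; y_c = 930375.00/20523.29 = 45.33 cm.

x_c = 115.94 cm, y_c = 45.33 cm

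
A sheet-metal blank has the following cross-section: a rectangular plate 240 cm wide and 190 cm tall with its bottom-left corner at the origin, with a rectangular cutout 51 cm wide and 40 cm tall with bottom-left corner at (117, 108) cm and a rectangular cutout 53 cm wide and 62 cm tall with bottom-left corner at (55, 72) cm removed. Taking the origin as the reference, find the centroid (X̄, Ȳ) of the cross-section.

X̄ = 122.00 cm, Ȳ = 92.68 cm

Part | A | x̄ᵢ | ȳᵢ | A·x̄ᵢ | A·ȳᵢ
plate | 45600.00 | 120.00 | 95.00 | 5472000.00 | 4332000.00
hole 1 | -2040.00 | 142.50 | 128.00 | -290700.00 | -261120.00
hole 2 | -3286.00 | 81.50 | 103.00 | -267809.00 | -338458.00
Σ | 40274.00 |  |  | 4913491.00 | 3732422.00
X̄ = 4913491.00 / 40274.00 = 122.00 cm
Ȳ = 3732422.00 / 40274.00 = 92.68 cm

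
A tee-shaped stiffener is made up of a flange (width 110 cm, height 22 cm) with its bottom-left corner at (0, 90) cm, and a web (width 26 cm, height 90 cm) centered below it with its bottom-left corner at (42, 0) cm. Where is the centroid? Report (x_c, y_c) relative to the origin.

x_c = 55.00 cm, y_c = 73.47 cm

web: A = 26 × 90 = 2340.00, centroid at (55.00, 45.00).
flange: A = 110 × 22 = 2420.00, centroid at (55.00, 101.00).
ΣA = 4760.00 cm²
ΣAx_c = (2340.00)(55.00) + (2420.00)(55.00) = 261800.00 cm³
ΣAy_c = (2340.00)(45.00) + (2420.00)(101.00) = 349720.00 cm³
x_c = 261800.00 / 4760.00 = 55.00 cm
y_c = 349720.00 / 4760.00 = 73.47 cm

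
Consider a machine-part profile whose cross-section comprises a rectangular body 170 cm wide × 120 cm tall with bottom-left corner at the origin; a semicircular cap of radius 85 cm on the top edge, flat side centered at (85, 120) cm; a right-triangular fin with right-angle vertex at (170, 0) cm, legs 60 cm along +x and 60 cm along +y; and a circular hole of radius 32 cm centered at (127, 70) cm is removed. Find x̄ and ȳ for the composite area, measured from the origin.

Part | A | x̄ᵢ | ȳᵢ | A·x̄ᵢ | A·ȳᵢ
rectangular body | 20400.00 | 85.00 | 60.00 | 1734000.00 | 1224000.00
semicircular top | 11349.00 | 85.00 | 156.08 | 964665.29 | 1771297.08
triangular fin | 1800.00 | 190.00 | 20.00 | 342000.00 | 36000.00
hole | -3216.99 | 127.00 | 70.00 | -408557.84 | -225189.36
Σ | 30332.01 |  |  | 2632107.45 | 2806107.72
x̄ = 2632107.45 / 30332.01 = 86.78 cm
ȳ = 2806107.72 / 30332.01 = 92.51 cm

x̄ = 86.78 cm, ȳ = 92.51 cm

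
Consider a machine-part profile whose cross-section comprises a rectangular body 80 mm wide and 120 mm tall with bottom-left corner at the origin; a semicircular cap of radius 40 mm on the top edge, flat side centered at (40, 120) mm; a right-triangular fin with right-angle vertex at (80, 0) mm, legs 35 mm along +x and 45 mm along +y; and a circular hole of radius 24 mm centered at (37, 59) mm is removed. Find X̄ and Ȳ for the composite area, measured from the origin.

X̄ = 44.16 mm, Ȳ = 74.41 mm

rectangular body: A = 80 × 120 = 9600.00, centroid at (40.00, 60.00).
semicircular top: A = ½π·40² = 2513.27, centroid at (40.00, 136.98).
triangular fin: A = ½·35·45 = 787.50, centroid at (91.67, 15.00).
hole: A = −π·24² = -1809.56, centroid at (37.00, 59.00).
ΣA = 11091.22 mm², ΣAX̄ = 489764.84 mm³, ΣAȲ = 825308.18 mm³.
X̄ = 489764.84/11091.22 = 44.16 mm; Ȳ = 825308.18/11091.22 = 74.41 mm.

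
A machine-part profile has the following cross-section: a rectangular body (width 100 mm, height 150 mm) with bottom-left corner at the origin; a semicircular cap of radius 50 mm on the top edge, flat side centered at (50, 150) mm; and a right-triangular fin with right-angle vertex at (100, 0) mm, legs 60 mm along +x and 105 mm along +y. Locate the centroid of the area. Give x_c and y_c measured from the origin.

rectangular body: A = 100 × 150 = 15000.00, centroid at (50.00, 75.00).
semicircular top: A = ½π·50² = 3926.99, centroid at (50.00, 171.22).
triangular fin: A = ½·60·105 = 3150.00, centroid at (120.00, 35.00).
ΣA = 22076.99 mm²
ΣAx_c = (15000.00)(50.00) + (3926.99)(50.00) + (3150.00)(120.00) = 1324349.54 mm³
ΣAy_c = (15000.00)(75.00) + (3926.99)(171.22) + (3150.00)(35.00) = 1907631.96 mm³
x_c = 1324349.54 / 22076.99 = 59.99 mm
y_c = 1907631.96 / 22076.99 = 86.41 mm

x_c = 59.99 mm, y_c = 86.41 mm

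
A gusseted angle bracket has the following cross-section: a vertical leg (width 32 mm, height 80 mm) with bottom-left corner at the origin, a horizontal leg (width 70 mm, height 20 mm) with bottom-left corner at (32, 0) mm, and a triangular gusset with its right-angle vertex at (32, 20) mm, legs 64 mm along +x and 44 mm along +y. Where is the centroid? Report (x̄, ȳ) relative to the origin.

Part | A | x̄ᵢ | ȳᵢ | A·x̄ᵢ | A·ȳᵢ
vertical leg | 2560.00 | 16.00 | 40.00 | 40960.00 | 102400.00
horizontal leg | 1400.00 | 67.00 | 10.00 | 93800.00 | 14000.00
gusset | 1408.00 | 53.33 | 34.67 | 75093.33 | 48810.67
Σ | 5368.00 |  |  | 209853.33 | 165210.67
x̄ = 209853.33 / 5368.00 = 39.09 mm
ȳ = 165210.67 / 5368.00 = 30.78 mm

x̄ = 39.09 mm, ȳ = 30.78 mm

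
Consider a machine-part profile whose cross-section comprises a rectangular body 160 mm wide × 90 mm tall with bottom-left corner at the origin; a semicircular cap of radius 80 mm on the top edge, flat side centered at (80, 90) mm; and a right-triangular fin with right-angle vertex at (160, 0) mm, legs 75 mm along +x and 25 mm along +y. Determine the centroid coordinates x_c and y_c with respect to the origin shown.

Part | A | x̄ᵢ | ȳᵢ | A·x̄ᵢ | A·ȳᵢ
rectangular body | 14400.00 | 80.00 | 45.00 | 1152000.00 | 648000.00
semicircular top | 10053.10 | 80.00 | 123.95 | 804247.72 | 1246112.02
triangular fin | 937.50 | 185.00 | 8.33 | 173437.50 | 7812.50
Σ | 25390.60 |  |  | 2129685.22 | 1901924.52
x_c = 2129685.22 / 25390.60 = 83.88 mm
y_c = 1901924.52 / 25390.60 = 74.91 mm

x_c = 83.88 mm, y_c = 74.91 mm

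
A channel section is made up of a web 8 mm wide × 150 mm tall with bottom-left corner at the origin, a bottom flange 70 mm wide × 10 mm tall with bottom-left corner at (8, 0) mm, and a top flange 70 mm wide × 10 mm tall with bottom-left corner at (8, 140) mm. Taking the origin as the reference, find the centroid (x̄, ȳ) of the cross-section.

web: A = 8 × 150 = 1200.00, centroid at (4.00, 75.00).
bottom flange: A = 70 × 10 = 700.00, centroid at (43.00, 5.00).
top flange: A = 70 × 10 = 700.00, centroid at (43.00, 145.00).
ΣA = 2600.00 mm², ΣAx̄ = 65000.00 mm³, ΣAȳ = 195000.00 mm³.
x̄ = 65000.00/2600.00 = 25.00 mm; ȳ = 195000.00/2600.00 = 75.00 mm.

x̄ = 25.00 mm, ȳ = 75.00 mm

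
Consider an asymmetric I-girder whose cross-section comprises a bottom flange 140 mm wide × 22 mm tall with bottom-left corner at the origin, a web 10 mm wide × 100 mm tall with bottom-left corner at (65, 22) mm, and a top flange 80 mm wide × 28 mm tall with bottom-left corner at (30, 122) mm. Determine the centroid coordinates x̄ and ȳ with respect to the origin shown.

Part | A | x̄ᵢ | ȳᵢ | A·x̄ᵢ | A·ȳᵢ
bottom flange | 3080.00 | 70.00 | 11.00 | 215600.00 | 33880.00
web | 1000.00 | 70.00 | 72.00 | 70000.00 | 72000.00
top flange | 2240.00 | 70.00 | 136.00 | 156800.00 | 304640.00
Σ | 6320.00 |  |  | 442400.00 | 410520.00
x̄ = 442400.00 / 6320.00 = 70.00 mm
ȳ = 410520.00 / 6320.00 = 64.96 mm

x̄ = 70.00 mm, ȳ = 64.96 mm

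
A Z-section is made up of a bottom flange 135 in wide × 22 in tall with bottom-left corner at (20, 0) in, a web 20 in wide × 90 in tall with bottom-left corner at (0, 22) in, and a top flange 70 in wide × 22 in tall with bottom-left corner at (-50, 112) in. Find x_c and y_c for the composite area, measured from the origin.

x_c = 40.38 in, y_c = 54.31 in

bottom flange: A = 135 × 22 = 2970.00, centroid at (87.50, 11.00).
web: A = 20 × 90 = 1800.00, centroid at (10.00, 67.00).
top flange: A = 70 × 22 = 1540.00, centroid at (-15.00, 123.00).
ΣA = 6310.00 in², ΣAx_c = 254775.00 in³, ΣAy_c = 342690.00 in³.
x_c = 254775.00/6310.00 = 40.38 in; y_c = 342690.00/6310.00 = 54.31 in.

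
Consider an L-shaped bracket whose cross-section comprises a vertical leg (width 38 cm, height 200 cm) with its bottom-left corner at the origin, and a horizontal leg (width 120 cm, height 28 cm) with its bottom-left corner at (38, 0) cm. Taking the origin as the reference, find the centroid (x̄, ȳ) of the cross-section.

x̄ = 43.22 cm, ȳ = 73.64 cm

vertical leg: A = 38 × 200 = 7600.00, centroid at (19.00, 100.00).
horizontal leg: A = 120 × 28 = 3360.00, centroid at (98.00, 14.00).
ΣA = 10960.00 cm²
ΣAx̄ = (7600.00)(19.00) + (3360.00)(98.00) = 473680.00 cm³
ΣAȳ = (7600.00)(100.00) + (3360.00)(14.00) = 807040.00 cm³
x̄ = 473680.00 / 10960.00 = 43.22 cm
ȳ = 807040.00 / 10960.00 = 73.64 cm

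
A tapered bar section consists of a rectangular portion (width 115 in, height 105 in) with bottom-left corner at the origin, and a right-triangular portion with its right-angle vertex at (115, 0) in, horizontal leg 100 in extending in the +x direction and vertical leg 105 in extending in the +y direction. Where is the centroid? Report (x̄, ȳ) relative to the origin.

x̄ = 85.03 in, ȳ = 47.20 in

rectangular portion: A = 115 × 105 = 12075.00, centroid at (57.50, 52.50).
triangular portion: A = ½·100·105 = 5250.00, centroid at (148.33, 35.00).
ΣA = 17325.00 in²
ΣAx̄ = (12075.00)(57.50) + (5250.00)(148.33) = 1473062.50 in³
ΣAȳ = (12075.00)(52.50) + (5250.00)(35.00) = 817687.50 in³
x̄ = 1473062.50 / 17325.00 = 85.03 in
ȳ = 817687.50 / 17325.00 = 47.20 in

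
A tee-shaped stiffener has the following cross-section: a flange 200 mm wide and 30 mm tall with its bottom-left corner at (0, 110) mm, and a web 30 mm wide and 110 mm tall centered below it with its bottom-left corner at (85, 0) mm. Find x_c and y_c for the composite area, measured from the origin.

web: A = 30 × 110 = 3300.00, centroid at (100.00, 55.00).
flange: A = 200 × 30 = 6000.00, centroid at (100.00, 125.00).
ΣA = 9300.00 mm², ΣAx_c = 930000.00 mm³, ΣAy_c = 931500.00 mm³.
x_c = 930000.00/9300.00 = 100.00 mm; y_c = 931500.00/9300.00 = 100.16 mm.

x_c = 100.00 mm, y_c = 100.16 mm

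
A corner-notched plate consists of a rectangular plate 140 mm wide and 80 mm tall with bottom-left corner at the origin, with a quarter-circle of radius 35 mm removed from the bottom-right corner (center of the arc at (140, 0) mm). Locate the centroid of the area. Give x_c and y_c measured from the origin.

x_c = 64.82 mm, y_c = 42.36 mm

plate: A = 140 × 80 = 11200.00, centroid at (70.00, 40.00).
removed quarter-circle: A = −¼π·35² = -962.11, centroid at (125.15, 14.85).
ΣA = 10237.89 mm², ΣAx_c = 663595.88 mm³, ΣAy_c = 433708.33 mm³.
x_c = 663595.88/10237.89 = 64.82 mm; y_c = 433708.33/10237.89 = 42.36 mm.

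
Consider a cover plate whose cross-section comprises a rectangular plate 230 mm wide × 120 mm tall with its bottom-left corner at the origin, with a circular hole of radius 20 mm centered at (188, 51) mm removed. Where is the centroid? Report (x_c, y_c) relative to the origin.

x_c = 111.52 mm, y_c = 60.43 mm

Part | A | x̄ᵢ | ȳᵢ | A·x̄ᵢ | A·ȳᵢ
plate | 27600.00 | 115.00 | 60.00 | 3174000.00 | 1656000.00
hole | -1256.64 | 188.00 | 51.00 | -236247.77 | -64088.49
Σ | 26343.36 |  |  | 2937752.23 | 1591911.51
x_c = 2937752.23 / 26343.36 = 111.52 mm
y_c = 1591911.51 / 26343.36 = 60.43 mm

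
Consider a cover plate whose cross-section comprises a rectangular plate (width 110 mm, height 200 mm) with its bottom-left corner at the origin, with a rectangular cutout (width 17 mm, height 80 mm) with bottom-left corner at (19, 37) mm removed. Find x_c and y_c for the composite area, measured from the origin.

plate: A = 110 × 200 = 22000.00, centroid at (55.00, 100.00).
hole: A = −(17 × 80) = -1360.00, centroid at (27.50, 77.00).
ΣA = 20640.00 mm²
ΣAx_c = (22000.00)(55.00) + (-1360.00)(27.50) = 1172600.00 mm³
ΣAy_c = (22000.00)(100.00) + (-1360.00)(77.00) = 2095280.00 mm³
x_c = 1172600.00 / 20640.00 = 56.81 mm
y_c = 2095280.00 / 20640.00 = 101.52 mm

x_c = 56.81 mm, y_c = 101.52 mm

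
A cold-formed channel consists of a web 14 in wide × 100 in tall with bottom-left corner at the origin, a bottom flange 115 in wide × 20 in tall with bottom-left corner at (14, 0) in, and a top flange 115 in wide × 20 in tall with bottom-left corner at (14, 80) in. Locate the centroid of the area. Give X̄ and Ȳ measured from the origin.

web: A = 14 × 100 = 1400.00, centroid at (7.00, 50.00).
bottom flange: A = 115 × 20 = 2300.00, centroid at (71.50, 10.00).
top flange: A = 115 × 20 = 2300.00, centroid at (71.50, 90.00).
ΣA = 6000.00 in²
ΣAX̄ = (1400.00)(7.00) + (2300.00)(71.50) + (2300.00)(71.50) = 338700.00 in³
ΣAȲ = (1400.00)(50.00) + (2300.00)(10.00) + (2300.00)(90.00) = 300000.00 in³
X̄ = 338700.00 / 6000.00 = 56.45 in
Ȳ = 300000.00 / 6000.00 = 50.00 in

X̄ = 56.45 in, Ȳ = 50.00 in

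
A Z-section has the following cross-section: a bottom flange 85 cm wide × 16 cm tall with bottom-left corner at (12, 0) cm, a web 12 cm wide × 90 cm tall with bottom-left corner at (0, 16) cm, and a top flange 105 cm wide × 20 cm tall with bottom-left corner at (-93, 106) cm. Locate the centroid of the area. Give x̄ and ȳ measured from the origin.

x̄ = -0.98 cm, ȳ = 70.56 cm

Part | A | x̄ᵢ | ȳᵢ | A·x̄ᵢ | A·ȳᵢ
bottom flange | 1360.00 | 54.50 | 8.00 | 74120.00 | 10880.00
web | 1080.00 | 6.00 | 61.00 | 6480.00 | 65880.00
top flange | 2100.00 | -40.50 | 116.00 | -85050.00 | 243600.00
Σ | 4540.00 |  |  | -4450.00 | 320360.00
x̄ = -4450.00 / 4540.00 = -0.98 cm
ȳ = 320360.00 / 4540.00 = 70.56 cm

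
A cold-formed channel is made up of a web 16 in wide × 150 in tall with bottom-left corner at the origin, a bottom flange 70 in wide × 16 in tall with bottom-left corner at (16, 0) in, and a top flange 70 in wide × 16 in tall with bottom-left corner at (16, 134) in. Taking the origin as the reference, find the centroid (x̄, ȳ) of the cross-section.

x̄ = 28.76 in, ȳ = 75.00 in

web: A = 16 × 150 = 2400.00, centroid at (8.00, 75.00).
bottom flange: A = 70 × 16 = 1120.00, centroid at (51.00, 8.00).
top flange: A = 70 × 16 = 1120.00, centroid at (51.00, 142.00).
ΣA = 4640.00 in²
ΣAx̄ = (2400.00)(8.00) + (1120.00)(51.00) + (1120.00)(51.00) = 133440.00 in³
ΣAȳ = (2400.00)(75.00) + (1120.00)(8.00) + (1120.00)(142.00) = 348000.00 in³
x̄ = 133440.00 / 4640.00 = 28.76 in
ȳ = 348000.00 / 4640.00 = 75.00 in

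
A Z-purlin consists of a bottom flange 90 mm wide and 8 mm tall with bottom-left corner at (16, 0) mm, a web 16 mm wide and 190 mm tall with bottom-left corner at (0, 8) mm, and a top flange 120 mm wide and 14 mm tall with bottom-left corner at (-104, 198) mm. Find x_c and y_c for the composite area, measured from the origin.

Part | A | x̄ᵢ | ȳᵢ | A·x̄ᵢ | A·ȳᵢ
bottom flange | 720.00 | 61.00 | 4.00 | 43920.00 | 2880.00
web | 3040.00 | 8.00 | 103.00 | 24320.00 | 313120.00
top flange | 1680.00 | -44.00 | 205.00 | -73920.00 | 344400.00
Σ | 5440.00 |  |  | -5680.00 | 660400.00
x_c = -5680.00 / 5440.00 = -1.04 mm
y_c = 660400.00 / 5440.00 = 121.40 mm

x_c = -1.04 mm, y_c = 121.40 mm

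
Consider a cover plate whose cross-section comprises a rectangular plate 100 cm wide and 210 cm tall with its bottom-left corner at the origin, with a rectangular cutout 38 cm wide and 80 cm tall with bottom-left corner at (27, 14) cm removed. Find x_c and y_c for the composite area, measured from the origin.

x_c = 50.68 cm, y_c = 113.63 cm

plate: A = 100 × 210 = 21000.00, centroid at (50.00, 105.00).
hole: A = −(38 × 80) = -3040.00, centroid at (46.00, 54.00).
ΣA = 17960.00 cm², ΣAx_c = 910160.00 cm³, ΣAy_c = 2040840.00 cm³.
x_c = 910160.00/17960.00 = 50.68 cm; y_c = 2040840.00/17960.00 = 113.63 cm.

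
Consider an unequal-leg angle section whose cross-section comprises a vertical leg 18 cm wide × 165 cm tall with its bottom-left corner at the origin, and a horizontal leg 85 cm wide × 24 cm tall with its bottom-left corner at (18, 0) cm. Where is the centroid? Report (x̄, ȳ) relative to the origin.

vertical leg: A = 18 × 165 = 2970.00, centroid at (9.00, 82.50).
horizontal leg: A = 85 × 24 = 2040.00, centroid at (60.50, 12.00).
ΣA = 5010.00 cm², ΣAx̄ = 150150.00 cm³, ΣAȳ = 269505.00 cm³.
x̄ = 150150.00/5010.00 = 29.97 cm; ȳ = 269505.00/5010.00 = 53.79 cm.

x̄ = 29.97 cm, ȳ = 53.79 cm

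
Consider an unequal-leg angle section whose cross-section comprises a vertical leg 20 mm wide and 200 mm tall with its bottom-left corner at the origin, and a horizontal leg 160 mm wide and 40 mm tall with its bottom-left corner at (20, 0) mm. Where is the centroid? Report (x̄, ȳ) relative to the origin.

Part | A | x̄ᵢ | ȳᵢ | A·x̄ᵢ | A·ȳᵢ
vertical leg | 4000.00 | 10.00 | 100.00 | 40000.00 | 400000.00
horizontal leg | 6400.00 | 100.00 | 20.00 | 640000.00 | 128000.00
Σ | 10400.00 |  |  | 680000.00 | 528000.00
x̄ = 680000.00 / 10400.00 = 65.38 mm
ȳ = 528000.00 / 10400.00 = 50.77 mm

x̄ = 65.38 mm, ȳ = 50.77 mm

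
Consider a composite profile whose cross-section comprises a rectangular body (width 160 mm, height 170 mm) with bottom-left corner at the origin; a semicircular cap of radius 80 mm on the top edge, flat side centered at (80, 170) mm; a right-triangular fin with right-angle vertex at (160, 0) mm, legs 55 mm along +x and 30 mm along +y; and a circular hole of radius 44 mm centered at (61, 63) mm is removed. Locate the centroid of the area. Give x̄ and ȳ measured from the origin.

rectangular body: A = 160 × 170 = 27200.00, centroid at (80.00, 85.00).
semicircular top: A = ½π·80² = 10053.10, centroid at (80.00, 203.95).
triangular fin: A = ½·55·30 = 825.00, centroid at (178.33, 10.00).
hole: A = −π·44² = -6082.12, centroid at (61.00, 63.00).
ΣA = 31995.97 mm², ΣAx̄ = 2756363.19 mm³, ΣAȳ = 3987435.96 mm³.
x̄ = 2756363.19/31995.97 = 86.15 mm; ȳ = 3987435.96/31995.97 = 124.62 mm.

x̄ = 86.15 mm, ȳ = 124.62 mm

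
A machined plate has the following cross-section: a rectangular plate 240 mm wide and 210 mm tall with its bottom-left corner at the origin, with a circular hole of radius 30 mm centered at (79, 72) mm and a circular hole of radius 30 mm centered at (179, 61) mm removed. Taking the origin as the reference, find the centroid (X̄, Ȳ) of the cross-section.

plate: A = 240 × 210 = 50400.00, centroid at (120.00, 105.00).
hole 1: A = −π·30² = -2827.43, centroid at (79.00, 72.00).
hole 2: A = −π·30² = -2827.43, centroid at (179.00, 61.00).
ΣA = 44745.13 mm², ΣAX̄ = 5318522.19 mm³, ΣAȲ = 4915951.36 mm³.
X̄ = 5318522.19/44745.13 = 118.86 mm; Ȳ = 4915951.36/44745.13 = 109.87 mm.

X̄ = 118.86 mm, Ȳ = 109.87 mm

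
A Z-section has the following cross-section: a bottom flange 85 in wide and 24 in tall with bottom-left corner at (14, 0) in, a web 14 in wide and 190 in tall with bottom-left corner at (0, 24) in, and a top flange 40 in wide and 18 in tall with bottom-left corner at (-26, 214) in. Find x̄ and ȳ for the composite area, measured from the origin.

x̄ = 23.90 in, ȳ = 92.54 in

bottom flange: A = 85 × 24 = 2040.00, centroid at (56.50, 12.00).
web: A = 14 × 190 = 2660.00, centroid at (7.00, 119.00).
top flange: A = 40 × 18 = 720.00, centroid at (-6.00, 223.00).
ΣA = 5420.00 in²
ΣAx̄ = (2040.00)(56.50) + (2660.00)(7.00) + (720.00)(-6.00) = 129560.00 in³
ΣAȳ = (2040.00)(12.00) + (2660.00)(119.00) + (720.00)(223.00) = 501580.00 in³
x̄ = 129560.00 / 5420.00 = 23.90 in
ȳ = 501580.00 / 5420.00 = 92.54 in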